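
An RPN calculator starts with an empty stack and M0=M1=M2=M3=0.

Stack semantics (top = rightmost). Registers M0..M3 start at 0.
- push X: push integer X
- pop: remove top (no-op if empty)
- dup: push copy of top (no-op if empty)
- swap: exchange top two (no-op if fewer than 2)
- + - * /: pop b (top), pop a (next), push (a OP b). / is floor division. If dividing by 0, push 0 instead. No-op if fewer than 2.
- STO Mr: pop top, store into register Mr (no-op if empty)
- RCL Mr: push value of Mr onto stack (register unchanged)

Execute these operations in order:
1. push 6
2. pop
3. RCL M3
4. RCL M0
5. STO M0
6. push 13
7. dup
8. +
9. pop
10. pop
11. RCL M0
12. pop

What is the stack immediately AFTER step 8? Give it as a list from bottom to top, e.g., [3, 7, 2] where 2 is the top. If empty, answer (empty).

After op 1 (push 6): stack=[6] mem=[0,0,0,0]
After op 2 (pop): stack=[empty] mem=[0,0,0,0]
After op 3 (RCL M3): stack=[0] mem=[0,0,0,0]
After op 4 (RCL M0): stack=[0,0] mem=[0,0,0,0]
After op 5 (STO M0): stack=[0] mem=[0,0,0,0]
After op 6 (push 13): stack=[0,13] mem=[0,0,0,0]
After op 7 (dup): stack=[0,13,13] mem=[0,0,0,0]
After op 8 (+): stack=[0,26] mem=[0,0,0,0]

[0, 26]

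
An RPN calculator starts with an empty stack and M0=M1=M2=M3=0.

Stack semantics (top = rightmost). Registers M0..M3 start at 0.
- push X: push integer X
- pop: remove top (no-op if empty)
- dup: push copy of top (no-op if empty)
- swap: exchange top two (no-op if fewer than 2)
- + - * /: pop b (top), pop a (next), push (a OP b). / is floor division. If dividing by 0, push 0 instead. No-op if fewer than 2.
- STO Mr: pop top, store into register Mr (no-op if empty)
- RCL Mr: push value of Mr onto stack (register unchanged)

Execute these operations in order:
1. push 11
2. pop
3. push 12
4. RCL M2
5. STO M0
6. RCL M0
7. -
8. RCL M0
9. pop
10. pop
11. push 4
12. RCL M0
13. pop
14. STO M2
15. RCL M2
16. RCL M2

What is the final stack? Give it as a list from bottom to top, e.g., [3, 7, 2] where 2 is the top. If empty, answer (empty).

After op 1 (push 11): stack=[11] mem=[0,0,0,0]
After op 2 (pop): stack=[empty] mem=[0,0,0,0]
After op 3 (push 12): stack=[12] mem=[0,0,0,0]
After op 4 (RCL M2): stack=[12,0] mem=[0,0,0,0]
After op 5 (STO M0): stack=[12] mem=[0,0,0,0]
After op 6 (RCL M0): stack=[12,0] mem=[0,0,0,0]
After op 7 (-): stack=[12] mem=[0,0,0,0]
After op 8 (RCL M0): stack=[12,0] mem=[0,0,0,0]
After op 9 (pop): stack=[12] mem=[0,0,0,0]
After op 10 (pop): stack=[empty] mem=[0,0,0,0]
After op 11 (push 4): stack=[4] mem=[0,0,0,0]
After op 12 (RCL M0): stack=[4,0] mem=[0,0,0,0]
After op 13 (pop): stack=[4] mem=[0,0,0,0]
After op 14 (STO M2): stack=[empty] mem=[0,0,4,0]
After op 15 (RCL M2): stack=[4] mem=[0,0,4,0]
After op 16 (RCL M2): stack=[4,4] mem=[0,0,4,0]

Answer: [4, 4]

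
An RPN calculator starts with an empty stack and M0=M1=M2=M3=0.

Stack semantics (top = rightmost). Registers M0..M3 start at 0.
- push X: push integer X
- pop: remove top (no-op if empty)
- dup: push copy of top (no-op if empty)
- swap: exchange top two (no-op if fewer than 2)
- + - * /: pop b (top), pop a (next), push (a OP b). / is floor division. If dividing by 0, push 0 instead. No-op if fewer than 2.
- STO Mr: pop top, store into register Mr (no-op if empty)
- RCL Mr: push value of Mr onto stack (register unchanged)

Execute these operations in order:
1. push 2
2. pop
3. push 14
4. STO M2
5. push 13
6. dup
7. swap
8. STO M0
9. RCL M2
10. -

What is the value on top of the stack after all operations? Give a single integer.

After op 1 (push 2): stack=[2] mem=[0,0,0,0]
After op 2 (pop): stack=[empty] mem=[0,0,0,0]
After op 3 (push 14): stack=[14] mem=[0,0,0,0]
After op 4 (STO M2): stack=[empty] mem=[0,0,14,0]
After op 5 (push 13): stack=[13] mem=[0,0,14,0]
After op 6 (dup): stack=[13,13] mem=[0,0,14,0]
After op 7 (swap): stack=[13,13] mem=[0,0,14,0]
After op 8 (STO M0): stack=[13] mem=[13,0,14,0]
After op 9 (RCL M2): stack=[13,14] mem=[13,0,14,0]
After op 10 (-): stack=[-1] mem=[13,0,14,0]

Answer: -1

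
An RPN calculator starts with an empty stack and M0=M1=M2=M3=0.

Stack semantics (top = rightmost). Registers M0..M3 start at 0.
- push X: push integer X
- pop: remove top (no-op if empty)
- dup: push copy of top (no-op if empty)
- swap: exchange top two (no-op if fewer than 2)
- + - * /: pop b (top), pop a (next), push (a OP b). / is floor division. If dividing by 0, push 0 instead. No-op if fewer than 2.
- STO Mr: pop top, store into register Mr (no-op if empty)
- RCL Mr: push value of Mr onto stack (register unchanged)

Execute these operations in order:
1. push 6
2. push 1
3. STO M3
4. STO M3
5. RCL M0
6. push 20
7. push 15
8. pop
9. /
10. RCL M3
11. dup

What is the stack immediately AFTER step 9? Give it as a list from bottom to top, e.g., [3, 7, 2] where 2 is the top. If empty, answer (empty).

After op 1 (push 6): stack=[6] mem=[0,0,0,0]
After op 2 (push 1): stack=[6,1] mem=[0,0,0,0]
After op 3 (STO M3): stack=[6] mem=[0,0,0,1]
After op 4 (STO M3): stack=[empty] mem=[0,0,0,6]
After op 5 (RCL M0): stack=[0] mem=[0,0,0,6]
After op 6 (push 20): stack=[0,20] mem=[0,0,0,6]
After op 7 (push 15): stack=[0,20,15] mem=[0,0,0,6]
After op 8 (pop): stack=[0,20] mem=[0,0,0,6]
After op 9 (/): stack=[0] mem=[0,0,0,6]

[0]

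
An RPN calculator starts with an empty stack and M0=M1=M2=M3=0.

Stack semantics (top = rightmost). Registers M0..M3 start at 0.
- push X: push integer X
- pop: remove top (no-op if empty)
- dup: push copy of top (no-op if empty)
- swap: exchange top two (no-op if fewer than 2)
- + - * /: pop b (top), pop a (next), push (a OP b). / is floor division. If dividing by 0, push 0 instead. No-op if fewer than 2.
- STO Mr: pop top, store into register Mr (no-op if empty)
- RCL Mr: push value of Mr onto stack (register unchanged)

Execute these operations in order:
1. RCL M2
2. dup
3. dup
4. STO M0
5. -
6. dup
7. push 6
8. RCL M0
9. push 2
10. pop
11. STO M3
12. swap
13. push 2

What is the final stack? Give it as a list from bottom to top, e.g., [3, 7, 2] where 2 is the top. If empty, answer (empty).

After op 1 (RCL M2): stack=[0] mem=[0,0,0,0]
After op 2 (dup): stack=[0,0] mem=[0,0,0,0]
After op 3 (dup): stack=[0,0,0] mem=[0,0,0,0]
After op 4 (STO M0): stack=[0,0] mem=[0,0,0,0]
After op 5 (-): stack=[0] mem=[0,0,0,0]
After op 6 (dup): stack=[0,0] mem=[0,0,0,0]
After op 7 (push 6): stack=[0,0,6] mem=[0,0,0,0]
After op 8 (RCL M0): stack=[0,0,6,0] mem=[0,0,0,0]
After op 9 (push 2): stack=[0,0,6,0,2] mem=[0,0,0,0]
After op 10 (pop): stack=[0,0,6,0] mem=[0,0,0,0]
After op 11 (STO M3): stack=[0,0,6] mem=[0,0,0,0]
After op 12 (swap): stack=[0,6,0] mem=[0,0,0,0]
After op 13 (push 2): stack=[0,6,0,2] mem=[0,0,0,0]

Answer: [0, 6, 0, 2]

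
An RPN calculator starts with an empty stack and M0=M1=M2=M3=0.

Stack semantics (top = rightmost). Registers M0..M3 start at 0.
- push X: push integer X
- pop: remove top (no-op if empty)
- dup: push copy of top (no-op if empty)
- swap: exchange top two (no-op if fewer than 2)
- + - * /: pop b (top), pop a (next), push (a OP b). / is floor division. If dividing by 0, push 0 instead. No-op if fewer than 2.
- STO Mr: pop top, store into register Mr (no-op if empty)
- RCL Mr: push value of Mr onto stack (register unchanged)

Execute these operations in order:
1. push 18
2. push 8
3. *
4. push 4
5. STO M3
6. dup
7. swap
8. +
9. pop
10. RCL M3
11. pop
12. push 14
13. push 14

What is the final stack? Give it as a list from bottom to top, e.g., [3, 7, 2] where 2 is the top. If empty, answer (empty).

Answer: [14, 14]

Derivation:
After op 1 (push 18): stack=[18] mem=[0,0,0,0]
After op 2 (push 8): stack=[18,8] mem=[0,0,0,0]
After op 3 (*): stack=[144] mem=[0,0,0,0]
After op 4 (push 4): stack=[144,4] mem=[0,0,0,0]
After op 5 (STO M3): stack=[144] mem=[0,0,0,4]
After op 6 (dup): stack=[144,144] mem=[0,0,0,4]
After op 7 (swap): stack=[144,144] mem=[0,0,0,4]
After op 8 (+): stack=[288] mem=[0,0,0,4]
After op 9 (pop): stack=[empty] mem=[0,0,0,4]
After op 10 (RCL M3): stack=[4] mem=[0,0,0,4]
After op 11 (pop): stack=[empty] mem=[0,0,0,4]
After op 12 (push 14): stack=[14] mem=[0,0,0,4]
After op 13 (push 14): stack=[14,14] mem=[0,0,0,4]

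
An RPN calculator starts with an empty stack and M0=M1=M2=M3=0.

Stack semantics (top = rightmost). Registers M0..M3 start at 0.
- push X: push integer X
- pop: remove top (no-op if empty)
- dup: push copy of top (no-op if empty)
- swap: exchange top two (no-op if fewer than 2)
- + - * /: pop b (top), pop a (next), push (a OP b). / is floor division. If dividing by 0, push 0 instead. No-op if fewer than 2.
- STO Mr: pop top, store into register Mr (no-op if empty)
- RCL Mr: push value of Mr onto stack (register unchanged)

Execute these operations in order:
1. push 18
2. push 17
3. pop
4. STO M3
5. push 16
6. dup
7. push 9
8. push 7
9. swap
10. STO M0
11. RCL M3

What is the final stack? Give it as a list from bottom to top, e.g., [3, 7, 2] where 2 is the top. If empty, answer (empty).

After op 1 (push 18): stack=[18] mem=[0,0,0,0]
After op 2 (push 17): stack=[18,17] mem=[0,0,0,0]
After op 3 (pop): stack=[18] mem=[0,0,0,0]
After op 4 (STO M3): stack=[empty] mem=[0,0,0,18]
After op 5 (push 16): stack=[16] mem=[0,0,0,18]
After op 6 (dup): stack=[16,16] mem=[0,0,0,18]
After op 7 (push 9): stack=[16,16,9] mem=[0,0,0,18]
After op 8 (push 7): stack=[16,16,9,7] mem=[0,0,0,18]
After op 9 (swap): stack=[16,16,7,9] mem=[0,0,0,18]
After op 10 (STO M0): stack=[16,16,7] mem=[9,0,0,18]
After op 11 (RCL M3): stack=[16,16,7,18] mem=[9,0,0,18]

Answer: [16, 16, 7, 18]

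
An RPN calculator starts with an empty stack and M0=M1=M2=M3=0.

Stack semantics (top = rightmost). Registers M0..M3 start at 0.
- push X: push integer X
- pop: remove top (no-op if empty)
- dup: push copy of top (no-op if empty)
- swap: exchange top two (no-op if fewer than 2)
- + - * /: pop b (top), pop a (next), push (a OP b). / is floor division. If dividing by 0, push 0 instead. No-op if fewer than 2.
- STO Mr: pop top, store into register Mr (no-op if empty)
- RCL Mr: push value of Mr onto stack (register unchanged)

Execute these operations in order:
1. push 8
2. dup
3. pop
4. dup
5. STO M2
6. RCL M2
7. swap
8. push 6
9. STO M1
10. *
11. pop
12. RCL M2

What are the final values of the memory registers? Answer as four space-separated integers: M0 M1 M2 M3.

Answer: 0 6 8 0

Derivation:
After op 1 (push 8): stack=[8] mem=[0,0,0,0]
After op 2 (dup): stack=[8,8] mem=[0,0,0,0]
After op 3 (pop): stack=[8] mem=[0,0,0,0]
After op 4 (dup): stack=[8,8] mem=[0,0,0,0]
After op 5 (STO M2): stack=[8] mem=[0,0,8,0]
After op 6 (RCL M2): stack=[8,8] mem=[0,0,8,0]
After op 7 (swap): stack=[8,8] mem=[0,0,8,0]
After op 8 (push 6): stack=[8,8,6] mem=[0,0,8,0]
After op 9 (STO M1): stack=[8,8] mem=[0,6,8,0]
After op 10 (*): stack=[64] mem=[0,6,8,0]
After op 11 (pop): stack=[empty] mem=[0,6,8,0]
After op 12 (RCL M2): stack=[8] mem=[0,6,8,0]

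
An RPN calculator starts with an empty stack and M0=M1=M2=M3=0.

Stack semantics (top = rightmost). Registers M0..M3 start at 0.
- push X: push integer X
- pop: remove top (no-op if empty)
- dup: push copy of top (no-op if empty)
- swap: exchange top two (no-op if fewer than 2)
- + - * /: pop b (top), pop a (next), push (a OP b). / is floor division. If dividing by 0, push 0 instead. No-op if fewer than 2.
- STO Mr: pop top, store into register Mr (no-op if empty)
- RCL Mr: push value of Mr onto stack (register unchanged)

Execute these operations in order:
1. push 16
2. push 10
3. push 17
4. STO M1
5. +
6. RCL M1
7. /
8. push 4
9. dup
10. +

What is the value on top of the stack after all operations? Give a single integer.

Answer: 8

Derivation:
After op 1 (push 16): stack=[16] mem=[0,0,0,0]
After op 2 (push 10): stack=[16,10] mem=[0,0,0,0]
After op 3 (push 17): stack=[16,10,17] mem=[0,0,0,0]
After op 4 (STO M1): stack=[16,10] mem=[0,17,0,0]
After op 5 (+): stack=[26] mem=[0,17,0,0]
After op 6 (RCL M1): stack=[26,17] mem=[0,17,0,0]
After op 7 (/): stack=[1] mem=[0,17,0,0]
After op 8 (push 4): stack=[1,4] mem=[0,17,0,0]
After op 9 (dup): stack=[1,4,4] mem=[0,17,0,0]
After op 10 (+): stack=[1,8] mem=[0,17,0,0]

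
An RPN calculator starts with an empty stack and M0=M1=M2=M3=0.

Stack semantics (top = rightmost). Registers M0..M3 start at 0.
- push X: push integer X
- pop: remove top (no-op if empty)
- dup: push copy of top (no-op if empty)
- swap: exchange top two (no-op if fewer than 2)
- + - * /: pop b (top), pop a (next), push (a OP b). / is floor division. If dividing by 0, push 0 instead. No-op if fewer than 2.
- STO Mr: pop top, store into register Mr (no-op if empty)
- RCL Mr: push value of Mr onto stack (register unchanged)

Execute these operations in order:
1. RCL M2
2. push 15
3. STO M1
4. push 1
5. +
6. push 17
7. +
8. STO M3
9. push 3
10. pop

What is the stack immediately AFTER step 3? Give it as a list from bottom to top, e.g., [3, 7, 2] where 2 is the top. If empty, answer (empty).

After op 1 (RCL M2): stack=[0] mem=[0,0,0,0]
After op 2 (push 15): stack=[0,15] mem=[0,0,0,0]
After op 3 (STO M1): stack=[0] mem=[0,15,0,0]

[0]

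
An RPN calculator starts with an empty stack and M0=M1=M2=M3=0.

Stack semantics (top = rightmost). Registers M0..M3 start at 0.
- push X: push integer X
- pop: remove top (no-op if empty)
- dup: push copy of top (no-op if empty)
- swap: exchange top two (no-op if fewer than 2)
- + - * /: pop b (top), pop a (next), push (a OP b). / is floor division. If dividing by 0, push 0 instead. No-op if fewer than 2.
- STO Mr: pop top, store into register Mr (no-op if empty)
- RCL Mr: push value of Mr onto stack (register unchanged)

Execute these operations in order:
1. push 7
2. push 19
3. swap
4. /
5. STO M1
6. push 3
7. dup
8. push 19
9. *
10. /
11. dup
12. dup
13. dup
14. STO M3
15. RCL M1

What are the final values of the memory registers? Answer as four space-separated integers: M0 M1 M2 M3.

Answer: 0 2 0 0

Derivation:
After op 1 (push 7): stack=[7] mem=[0,0,0,0]
After op 2 (push 19): stack=[7,19] mem=[0,0,0,0]
After op 3 (swap): stack=[19,7] mem=[0,0,0,0]
After op 4 (/): stack=[2] mem=[0,0,0,0]
After op 5 (STO M1): stack=[empty] mem=[0,2,0,0]
After op 6 (push 3): stack=[3] mem=[0,2,0,0]
After op 7 (dup): stack=[3,3] mem=[0,2,0,0]
After op 8 (push 19): stack=[3,3,19] mem=[0,2,0,0]
After op 9 (*): stack=[3,57] mem=[0,2,0,0]
After op 10 (/): stack=[0] mem=[0,2,0,0]
After op 11 (dup): stack=[0,0] mem=[0,2,0,0]
After op 12 (dup): stack=[0,0,0] mem=[0,2,0,0]
After op 13 (dup): stack=[0,0,0,0] mem=[0,2,0,0]
After op 14 (STO M3): stack=[0,0,0] mem=[0,2,0,0]
After op 15 (RCL M1): stack=[0,0,0,2] mem=[0,2,0,0]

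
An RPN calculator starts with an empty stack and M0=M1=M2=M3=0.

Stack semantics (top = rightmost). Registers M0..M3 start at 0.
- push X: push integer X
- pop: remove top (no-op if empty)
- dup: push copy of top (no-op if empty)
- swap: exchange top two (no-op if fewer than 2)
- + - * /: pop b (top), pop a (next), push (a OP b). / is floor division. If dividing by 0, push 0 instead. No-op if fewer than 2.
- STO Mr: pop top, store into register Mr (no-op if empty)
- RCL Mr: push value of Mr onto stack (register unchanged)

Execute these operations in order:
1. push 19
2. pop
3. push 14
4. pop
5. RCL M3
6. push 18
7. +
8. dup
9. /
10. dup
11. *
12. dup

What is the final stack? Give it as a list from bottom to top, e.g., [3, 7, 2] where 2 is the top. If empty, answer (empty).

After op 1 (push 19): stack=[19] mem=[0,0,0,0]
After op 2 (pop): stack=[empty] mem=[0,0,0,0]
After op 3 (push 14): stack=[14] mem=[0,0,0,0]
After op 4 (pop): stack=[empty] mem=[0,0,0,0]
After op 5 (RCL M3): stack=[0] mem=[0,0,0,0]
After op 6 (push 18): stack=[0,18] mem=[0,0,0,0]
After op 7 (+): stack=[18] mem=[0,0,0,0]
After op 8 (dup): stack=[18,18] mem=[0,0,0,0]
After op 9 (/): stack=[1] mem=[0,0,0,0]
After op 10 (dup): stack=[1,1] mem=[0,0,0,0]
After op 11 (*): stack=[1] mem=[0,0,0,0]
After op 12 (dup): stack=[1,1] mem=[0,0,0,0]

Answer: [1, 1]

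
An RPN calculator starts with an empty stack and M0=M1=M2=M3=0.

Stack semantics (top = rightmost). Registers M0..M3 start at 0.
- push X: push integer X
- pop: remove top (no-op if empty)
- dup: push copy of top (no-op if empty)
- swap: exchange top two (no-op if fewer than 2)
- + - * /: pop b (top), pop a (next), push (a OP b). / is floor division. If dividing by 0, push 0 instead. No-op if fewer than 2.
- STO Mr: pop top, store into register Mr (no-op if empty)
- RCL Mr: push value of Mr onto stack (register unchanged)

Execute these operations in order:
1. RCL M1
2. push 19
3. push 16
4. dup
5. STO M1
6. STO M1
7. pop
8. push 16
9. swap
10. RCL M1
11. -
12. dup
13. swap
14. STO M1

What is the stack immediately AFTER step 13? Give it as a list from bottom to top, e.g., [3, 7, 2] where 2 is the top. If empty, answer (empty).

After op 1 (RCL M1): stack=[0] mem=[0,0,0,0]
After op 2 (push 19): stack=[0,19] mem=[0,0,0,0]
After op 3 (push 16): stack=[0,19,16] mem=[0,0,0,0]
After op 4 (dup): stack=[0,19,16,16] mem=[0,0,0,0]
After op 5 (STO M1): stack=[0,19,16] mem=[0,16,0,0]
After op 6 (STO M1): stack=[0,19] mem=[0,16,0,0]
After op 7 (pop): stack=[0] mem=[0,16,0,0]
After op 8 (push 16): stack=[0,16] mem=[0,16,0,0]
After op 9 (swap): stack=[16,0] mem=[0,16,0,0]
After op 10 (RCL M1): stack=[16,0,16] mem=[0,16,0,0]
After op 11 (-): stack=[16,-16] mem=[0,16,0,0]
After op 12 (dup): stack=[16,-16,-16] mem=[0,16,0,0]
After op 13 (swap): stack=[16,-16,-16] mem=[0,16,0,0]

[16, -16, -16]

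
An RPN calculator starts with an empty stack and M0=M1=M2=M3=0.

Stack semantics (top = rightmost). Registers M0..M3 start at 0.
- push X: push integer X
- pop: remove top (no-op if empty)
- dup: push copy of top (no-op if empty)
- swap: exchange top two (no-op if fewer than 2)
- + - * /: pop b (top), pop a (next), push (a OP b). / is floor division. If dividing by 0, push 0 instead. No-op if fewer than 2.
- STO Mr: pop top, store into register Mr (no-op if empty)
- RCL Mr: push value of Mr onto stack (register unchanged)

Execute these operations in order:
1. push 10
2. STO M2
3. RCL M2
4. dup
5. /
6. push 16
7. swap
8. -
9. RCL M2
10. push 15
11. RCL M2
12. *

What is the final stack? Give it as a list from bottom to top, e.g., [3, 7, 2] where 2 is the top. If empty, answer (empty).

After op 1 (push 10): stack=[10] mem=[0,0,0,0]
After op 2 (STO M2): stack=[empty] mem=[0,0,10,0]
After op 3 (RCL M2): stack=[10] mem=[0,0,10,0]
After op 4 (dup): stack=[10,10] mem=[0,0,10,0]
After op 5 (/): stack=[1] mem=[0,0,10,0]
After op 6 (push 16): stack=[1,16] mem=[0,0,10,0]
After op 7 (swap): stack=[16,1] mem=[0,0,10,0]
After op 8 (-): stack=[15] mem=[0,0,10,0]
After op 9 (RCL M2): stack=[15,10] mem=[0,0,10,0]
After op 10 (push 15): stack=[15,10,15] mem=[0,0,10,0]
After op 11 (RCL M2): stack=[15,10,15,10] mem=[0,0,10,0]
After op 12 (*): stack=[15,10,150] mem=[0,0,10,0]

Answer: [15, 10, 150]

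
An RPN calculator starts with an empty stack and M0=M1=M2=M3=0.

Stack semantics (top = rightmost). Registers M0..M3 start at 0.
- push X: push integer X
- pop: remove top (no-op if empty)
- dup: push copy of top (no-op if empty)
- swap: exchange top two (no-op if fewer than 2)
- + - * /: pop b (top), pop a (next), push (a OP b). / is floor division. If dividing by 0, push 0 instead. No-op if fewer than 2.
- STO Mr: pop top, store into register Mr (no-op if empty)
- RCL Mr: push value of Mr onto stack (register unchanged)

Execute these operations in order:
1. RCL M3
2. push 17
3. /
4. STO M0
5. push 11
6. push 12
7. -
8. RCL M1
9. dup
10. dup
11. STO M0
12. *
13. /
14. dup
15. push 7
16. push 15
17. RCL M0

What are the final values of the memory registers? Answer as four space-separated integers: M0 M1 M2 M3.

After op 1 (RCL M3): stack=[0] mem=[0,0,0,0]
After op 2 (push 17): stack=[0,17] mem=[0,0,0,0]
After op 3 (/): stack=[0] mem=[0,0,0,0]
After op 4 (STO M0): stack=[empty] mem=[0,0,0,0]
After op 5 (push 11): stack=[11] mem=[0,0,0,0]
After op 6 (push 12): stack=[11,12] mem=[0,0,0,0]
After op 7 (-): stack=[-1] mem=[0,0,0,0]
After op 8 (RCL M1): stack=[-1,0] mem=[0,0,0,0]
After op 9 (dup): stack=[-1,0,0] mem=[0,0,0,0]
After op 10 (dup): stack=[-1,0,0,0] mem=[0,0,0,0]
After op 11 (STO M0): stack=[-1,0,0] mem=[0,0,0,0]
After op 12 (*): stack=[-1,0] mem=[0,0,0,0]
After op 13 (/): stack=[0] mem=[0,0,0,0]
After op 14 (dup): stack=[0,0] mem=[0,0,0,0]
After op 15 (push 7): stack=[0,0,7] mem=[0,0,0,0]
After op 16 (push 15): stack=[0,0,7,15] mem=[0,0,0,0]
After op 17 (RCL M0): stack=[0,0,7,15,0] mem=[0,0,0,0]

Answer: 0 0 0 0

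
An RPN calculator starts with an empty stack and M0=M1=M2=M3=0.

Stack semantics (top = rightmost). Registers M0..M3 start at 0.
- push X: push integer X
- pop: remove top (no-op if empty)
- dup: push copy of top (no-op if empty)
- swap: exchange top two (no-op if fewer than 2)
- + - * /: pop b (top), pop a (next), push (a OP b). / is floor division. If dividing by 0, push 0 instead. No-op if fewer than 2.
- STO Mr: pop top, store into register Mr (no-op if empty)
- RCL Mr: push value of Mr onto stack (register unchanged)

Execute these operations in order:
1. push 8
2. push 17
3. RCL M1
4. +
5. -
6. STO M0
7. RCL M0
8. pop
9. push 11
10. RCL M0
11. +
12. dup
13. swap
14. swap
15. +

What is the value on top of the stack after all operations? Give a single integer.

Answer: 4

Derivation:
After op 1 (push 8): stack=[8] mem=[0,0,0,0]
After op 2 (push 17): stack=[8,17] mem=[0,0,0,0]
After op 3 (RCL M1): stack=[8,17,0] mem=[0,0,0,0]
After op 4 (+): stack=[8,17] mem=[0,0,0,0]
After op 5 (-): stack=[-9] mem=[0,0,0,0]
After op 6 (STO M0): stack=[empty] mem=[-9,0,0,0]
After op 7 (RCL M0): stack=[-9] mem=[-9,0,0,0]
After op 8 (pop): stack=[empty] mem=[-9,0,0,0]
After op 9 (push 11): stack=[11] mem=[-9,0,0,0]
After op 10 (RCL M0): stack=[11,-9] mem=[-9,0,0,0]
After op 11 (+): stack=[2] mem=[-9,0,0,0]
After op 12 (dup): stack=[2,2] mem=[-9,0,0,0]
After op 13 (swap): stack=[2,2] mem=[-9,0,0,0]
After op 14 (swap): stack=[2,2] mem=[-9,0,0,0]
After op 15 (+): stack=[4] mem=[-9,0,0,0]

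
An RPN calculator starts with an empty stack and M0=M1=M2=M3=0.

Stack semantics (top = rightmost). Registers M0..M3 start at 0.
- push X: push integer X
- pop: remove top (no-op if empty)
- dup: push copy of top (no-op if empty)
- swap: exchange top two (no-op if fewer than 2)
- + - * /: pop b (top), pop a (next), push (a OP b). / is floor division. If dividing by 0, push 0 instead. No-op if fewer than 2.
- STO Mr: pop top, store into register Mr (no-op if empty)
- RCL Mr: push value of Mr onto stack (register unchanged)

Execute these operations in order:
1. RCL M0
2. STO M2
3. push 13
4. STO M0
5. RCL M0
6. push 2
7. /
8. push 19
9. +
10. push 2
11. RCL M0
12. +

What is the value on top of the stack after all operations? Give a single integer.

Answer: 15

Derivation:
After op 1 (RCL M0): stack=[0] mem=[0,0,0,0]
After op 2 (STO M2): stack=[empty] mem=[0,0,0,0]
After op 3 (push 13): stack=[13] mem=[0,0,0,0]
After op 4 (STO M0): stack=[empty] mem=[13,0,0,0]
After op 5 (RCL M0): stack=[13] mem=[13,0,0,0]
After op 6 (push 2): stack=[13,2] mem=[13,0,0,0]
After op 7 (/): stack=[6] mem=[13,0,0,0]
After op 8 (push 19): stack=[6,19] mem=[13,0,0,0]
After op 9 (+): stack=[25] mem=[13,0,0,0]
After op 10 (push 2): stack=[25,2] mem=[13,0,0,0]
After op 11 (RCL M0): stack=[25,2,13] mem=[13,0,0,0]
After op 12 (+): stack=[25,15] mem=[13,0,0,0]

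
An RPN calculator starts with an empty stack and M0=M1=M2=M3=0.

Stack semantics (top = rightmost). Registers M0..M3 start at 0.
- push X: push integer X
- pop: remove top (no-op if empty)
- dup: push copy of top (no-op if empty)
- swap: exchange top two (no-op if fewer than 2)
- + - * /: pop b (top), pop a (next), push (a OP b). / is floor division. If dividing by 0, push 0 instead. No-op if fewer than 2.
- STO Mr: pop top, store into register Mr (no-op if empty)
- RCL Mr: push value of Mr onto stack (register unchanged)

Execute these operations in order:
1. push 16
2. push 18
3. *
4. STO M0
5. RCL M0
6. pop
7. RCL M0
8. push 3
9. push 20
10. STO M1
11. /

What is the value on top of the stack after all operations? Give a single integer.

After op 1 (push 16): stack=[16] mem=[0,0,0,0]
After op 2 (push 18): stack=[16,18] mem=[0,0,0,0]
After op 3 (*): stack=[288] mem=[0,0,0,0]
After op 4 (STO M0): stack=[empty] mem=[288,0,0,0]
After op 5 (RCL M0): stack=[288] mem=[288,0,0,0]
After op 6 (pop): stack=[empty] mem=[288,0,0,0]
After op 7 (RCL M0): stack=[288] mem=[288,0,0,0]
After op 8 (push 3): stack=[288,3] mem=[288,0,0,0]
After op 9 (push 20): stack=[288,3,20] mem=[288,0,0,0]
After op 10 (STO M1): stack=[288,3] mem=[288,20,0,0]
After op 11 (/): stack=[96] mem=[288,20,0,0]

Answer: 96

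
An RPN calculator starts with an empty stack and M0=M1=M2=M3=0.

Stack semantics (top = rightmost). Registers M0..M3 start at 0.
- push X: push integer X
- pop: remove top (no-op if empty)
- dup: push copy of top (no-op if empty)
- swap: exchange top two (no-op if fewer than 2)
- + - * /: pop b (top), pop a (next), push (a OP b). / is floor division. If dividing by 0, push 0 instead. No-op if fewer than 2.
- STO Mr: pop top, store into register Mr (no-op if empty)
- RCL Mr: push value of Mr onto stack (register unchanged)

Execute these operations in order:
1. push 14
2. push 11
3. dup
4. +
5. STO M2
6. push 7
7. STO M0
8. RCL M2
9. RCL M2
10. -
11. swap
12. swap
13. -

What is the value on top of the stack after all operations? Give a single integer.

After op 1 (push 14): stack=[14] mem=[0,0,0,0]
After op 2 (push 11): stack=[14,11] mem=[0,0,0,0]
After op 3 (dup): stack=[14,11,11] mem=[0,0,0,0]
After op 4 (+): stack=[14,22] mem=[0,0,0,0]
After op 5 (STO M2): stack=[14] mem=[0,0,22,0]
After op 6 (push 7): stack=[14,7] mem=[0,0,22,0]
After op 7 (STO M0): stack=[14] mem=[7,0,22,0]
After op 8 (RCL M2): stack=[14,22] mem=[7,0,22,0]
After op 9 (RCL M2): stack=[14,22,22] mem=[7,0,22,0]
After op 10 (-): stack=[14,0] mem=[7,0,22,0]
After op 11 (swap): stack=[0,14] mem=[7,0,22,0]
After op 12 (swap): stack=[14,0] mem=[7,0,22,0]
After op 13 (-): stack=[14] mem=[7,0,22,0]

Answer: 14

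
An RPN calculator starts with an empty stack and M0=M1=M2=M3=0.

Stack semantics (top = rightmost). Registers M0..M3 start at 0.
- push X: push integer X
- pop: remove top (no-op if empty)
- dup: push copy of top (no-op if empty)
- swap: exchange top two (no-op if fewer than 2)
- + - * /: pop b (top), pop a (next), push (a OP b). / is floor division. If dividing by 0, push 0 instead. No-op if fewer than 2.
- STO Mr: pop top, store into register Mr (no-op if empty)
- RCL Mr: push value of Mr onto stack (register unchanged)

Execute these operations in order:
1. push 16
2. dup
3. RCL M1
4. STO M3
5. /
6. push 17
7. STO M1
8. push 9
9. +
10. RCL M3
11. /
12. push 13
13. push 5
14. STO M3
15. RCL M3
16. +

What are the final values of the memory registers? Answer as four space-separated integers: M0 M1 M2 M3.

After op 1 (push 16): stack=[16] mem=[0,0,0,0]
After op 2 (dup): stack=[16,16] mem=[0,0,0,0]
After op 3 (RCL M1): stack=[16,16,0] mem=[0,0,0,0]
After op 4 (STO M3): stack=[16,16] mem=[0,0,0,0]
After op 5 (/): stack=[1] mem=[0,0,0,0]
After op 6 (push 17): stack=[1,17] mem=[0,0,0,0]
After op 7 (STO M1): stack=[1] mem=[0,17,0,0]
After op 8 (push 9): stack=[1,9] mem=[0,17,0,0]
After op 9 (+): stack=[10] mem=[0,17,0,0]
After op 10 (RCL M3): stack=[10,0] mem=[0,17,0,0]
After op 11 (/): stack=[0] mem=[0,17,0,0]
After op 12 (push 13): stack=[0,13] mem=[0,17,0,0]
After op 13 (push 5): stack=[0,13,5] mem=[0,17,0,0]
After op 14 (STO M3): stack=[0,13] mem=[0,17,0,5]
After op 15 (RCL M3): stack=[0,13,5] mem=[0,17,0,5]
After op 16 (+): stack=[0,18] mem=[0,17,0,5]

Answer: 0 17 0 5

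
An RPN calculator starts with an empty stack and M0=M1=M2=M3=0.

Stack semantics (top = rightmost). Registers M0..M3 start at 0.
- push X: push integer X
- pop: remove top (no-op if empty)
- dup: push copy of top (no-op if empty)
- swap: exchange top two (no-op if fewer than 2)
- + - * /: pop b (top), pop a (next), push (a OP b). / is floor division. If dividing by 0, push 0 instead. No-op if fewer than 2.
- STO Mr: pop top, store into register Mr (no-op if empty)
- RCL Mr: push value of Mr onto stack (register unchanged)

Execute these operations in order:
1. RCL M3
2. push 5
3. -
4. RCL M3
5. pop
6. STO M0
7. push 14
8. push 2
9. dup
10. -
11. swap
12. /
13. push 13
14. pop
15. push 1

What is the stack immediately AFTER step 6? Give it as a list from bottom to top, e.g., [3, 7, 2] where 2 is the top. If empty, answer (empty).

After op 1 (RCL M3): stack=[0] mem=[0,0,0,0]
After op 2 (push 5): stack=[0,5] mem=[0,0,0,0]
After op 3 (-): stack=[-5] mem=[0,0,0,0]
After op 4 (RCL M3): stack=[-5,0] mem=[0,0,0,0]
After op 5 (pop): stack=[-5] mem=[0,0,0,0]
After op 6 (STO M0): stack=[empty] mem=[-5,0,0,0]

(empty)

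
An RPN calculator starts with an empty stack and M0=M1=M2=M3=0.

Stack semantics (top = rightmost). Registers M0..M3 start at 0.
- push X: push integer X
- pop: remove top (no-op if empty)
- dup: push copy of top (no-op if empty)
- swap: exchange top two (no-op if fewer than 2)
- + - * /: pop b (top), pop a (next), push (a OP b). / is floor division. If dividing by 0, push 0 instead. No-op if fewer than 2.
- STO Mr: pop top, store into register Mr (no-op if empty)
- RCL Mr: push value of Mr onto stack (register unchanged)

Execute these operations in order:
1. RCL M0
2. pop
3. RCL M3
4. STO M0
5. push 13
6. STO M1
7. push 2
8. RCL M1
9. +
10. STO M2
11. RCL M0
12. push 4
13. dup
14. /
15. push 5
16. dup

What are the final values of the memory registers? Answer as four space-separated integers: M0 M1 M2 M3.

After op 1 (RCL M0): stack=[0] mem=[0,0,0,0]
After op 2 (pop): stack=[empty] mem=[0,0,0,0]
After op 3 (RCL M3): stack=[0] mem=[0,0,0,0]
After op 4 (STO M0): stack=[empty] mem=[0,0,0,0]
After op 5 (push 13): stack=[13] mem=[0,0,0,0]
After op 6 (STO M1): stack=[empty] mem=[0,13,0,0]
After op 7 (push 2): stack=[2] mem=[0,13,0,0]
After op 8 (RCL M1): stack=[2,13] mem=[0,13,0,0]
After op 9 (+): stack=[15] mem=[0,13,0,0]
After op 10 (STO M2): stack=[empty] mem=[0,13,15,0]
After op 11 (RCL M0): stack=[0] mem=[0,13,15,0]
After op 12 (push 4): stack=[0,4] mem=[0,13,15,0]
After op 13 (dup): stack=[0,4,4] mem=[0,13,15,0]
After op 14 (/): stack=[0,1] mem=[0,13,15,0]
After op 15 (push 5): stack=[0,1,5] mem=[0,13,15,0]
After op 16 (dup): stack=[0,1,5,5] mem=[0,13,15,0]

Answer: 0 13 15 0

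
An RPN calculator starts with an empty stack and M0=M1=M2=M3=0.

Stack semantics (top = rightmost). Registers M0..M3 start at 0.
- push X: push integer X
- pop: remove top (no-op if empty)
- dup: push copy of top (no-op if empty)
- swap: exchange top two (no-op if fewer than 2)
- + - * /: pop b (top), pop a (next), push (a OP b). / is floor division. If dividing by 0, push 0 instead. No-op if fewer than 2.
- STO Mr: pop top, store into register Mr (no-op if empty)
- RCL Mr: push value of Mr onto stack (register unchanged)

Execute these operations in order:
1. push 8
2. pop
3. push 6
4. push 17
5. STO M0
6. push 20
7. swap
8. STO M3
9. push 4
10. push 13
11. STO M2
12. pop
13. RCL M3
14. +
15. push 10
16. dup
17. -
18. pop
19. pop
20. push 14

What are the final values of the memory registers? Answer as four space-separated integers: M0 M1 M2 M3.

Answer: 17 0 13 6

Derivation:
After op 1 (push 8): stack=[8] mem=[0,0,0,0]
After op 2 (pop): stack=[empty] mem=[0,0,0,0]
After op 3 (push 6): stack=[6] mem=[0,0,0,0]
After op 4 (push 17): stack=[6,17] mem=[0,0,0,0]
After op 5 (STO M0): stack=[6] mem=[17,0,0,0]
After op 6 (push 20): stack=[6,20] mem=[17,0,0,0]
After op 7 (swap): stack=[20,6] mem=[17,0,0,0]
After op 8 (STO M3): stack=[20] mem=[17,0,0,6]
After op 9 (push 4): stack=[20,4] mem=[17,0,0,6]
After op 10 (push 13): stack=[20,4,13] mem=[17,0,0,6]
After op 11 (STO M2): stack=[20,4] mem=[17,0,13,6]
After op 12 (pop): stack=[20] mem=[17,0,13,6]
After op 13 (RCL M3): stack=[20,6] mem=[17,0,13,6]
After op 14 (+): stack=[26] mem=[17,0,13,6]
After op 15 (push 10): stack=[26,10] mem=[17,0,13,6]
After op 16 (dup): stack=[26,10,10] mem=[17,0,13,6]
After op 17 (-): stack=[26,0] mem=[17,0,13,6]
After op 18 (pop): stack=[26] mem=[17,0,13,6]
After op 19 (pop): stack=[empty] mem=[17,0,13,6]
After op 20 (push 14): stack=[14] mem=[17,0,13,6]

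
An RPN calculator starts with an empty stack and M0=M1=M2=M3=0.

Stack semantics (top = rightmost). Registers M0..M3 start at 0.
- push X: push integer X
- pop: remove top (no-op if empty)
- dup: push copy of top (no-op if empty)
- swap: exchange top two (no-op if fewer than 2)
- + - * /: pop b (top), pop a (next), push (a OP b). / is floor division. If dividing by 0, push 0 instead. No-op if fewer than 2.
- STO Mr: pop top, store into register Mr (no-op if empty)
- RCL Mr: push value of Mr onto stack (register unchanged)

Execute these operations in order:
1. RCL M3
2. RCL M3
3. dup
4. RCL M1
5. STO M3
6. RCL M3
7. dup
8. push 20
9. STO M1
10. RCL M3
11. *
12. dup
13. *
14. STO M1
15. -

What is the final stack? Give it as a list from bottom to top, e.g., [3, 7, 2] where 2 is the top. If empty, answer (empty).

Answer: [0, 0, 0]

Derivation:
After op 1 (RCL M3): stack=[0] mem=[0,0,0,0]
After op 2 (RCL M3): stack=[0,0] mem=[0,0,0,0]
After op 3 (dup): stack=[0,0,0] mem=[0,0,0,0]
After op 4 (RCL M1): stack=[0,0,0,0] mem=[0,0,0,0]
After op 5 (STO M3): stack=[0,0,0] mem=[0,0,0,0]
After op 6 (RCL M3): stack=[0,0,0,0] mem=[0,0,0,0]
After op 7 (dup): stack=[0,0,0,0,0] mem=[0,0,0,0]
After op 8 (push 20): stack=[0,0,0,0,0,20] mem=[0,0,0,0]
After op 9 (STO M1): stack=[0,0,0,0,0] mem=[0,20,0,0]
After op 10 (RCL M3): stack=[0,0,0,0,0,0] mem=[0,20,0,0]
After op 11 (*): stack=[0,0,0,0,0] mem=[0,20,0,0]
After op 12 (dup): stack=[0,0,0,0,0,0] mem=[0,20,0,0]
After op 13 (*): stack=[0,0,0,0,0] mem=[0,20,0,0]
After op 14 (STO M1): stack=[0,0,0,0] mem=[0,0,0,0]
After op 15 (-): stack=[0,0,0] mem=[0,0,0,0]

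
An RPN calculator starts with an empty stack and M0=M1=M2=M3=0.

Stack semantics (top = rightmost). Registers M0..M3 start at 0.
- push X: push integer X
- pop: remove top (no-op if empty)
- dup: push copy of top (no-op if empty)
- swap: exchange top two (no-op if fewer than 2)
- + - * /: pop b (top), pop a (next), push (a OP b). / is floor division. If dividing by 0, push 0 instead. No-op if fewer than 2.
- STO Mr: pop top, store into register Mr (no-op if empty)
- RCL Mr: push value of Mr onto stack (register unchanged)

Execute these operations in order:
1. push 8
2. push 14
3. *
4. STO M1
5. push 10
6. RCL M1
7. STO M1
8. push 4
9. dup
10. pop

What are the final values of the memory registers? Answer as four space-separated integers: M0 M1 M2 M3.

Answer: 0 112 0 0

Derivation:
After op 1 (push 8): stack=[8] mem=[0,0,0,0]
After op 2 (push 14): stack=[8,14] mem=[0,0,0,0]
After op 3 (*): stack=[112] mem=[0,0,0,0]
After op 4 (STO M1): stack=[empty] mem=[0,112,0,0]
After op 5 (push 10): stack=[10] mem=[0,112,0,0]
After op 6 (RCL M1): stack=[10,112] mem=[0,112,0,0]
After op 7 (STO M1): stack=[10] mem=[0,112,0,0]
After op 8 (push 4): stack=[10,4] mem=[0,112,0,0]
After op 9 (dup): stack=[10,4,4] mem=[0,112,0,0]
After op 10 (pop): stack=[10,4] mem=[0,112,0,0]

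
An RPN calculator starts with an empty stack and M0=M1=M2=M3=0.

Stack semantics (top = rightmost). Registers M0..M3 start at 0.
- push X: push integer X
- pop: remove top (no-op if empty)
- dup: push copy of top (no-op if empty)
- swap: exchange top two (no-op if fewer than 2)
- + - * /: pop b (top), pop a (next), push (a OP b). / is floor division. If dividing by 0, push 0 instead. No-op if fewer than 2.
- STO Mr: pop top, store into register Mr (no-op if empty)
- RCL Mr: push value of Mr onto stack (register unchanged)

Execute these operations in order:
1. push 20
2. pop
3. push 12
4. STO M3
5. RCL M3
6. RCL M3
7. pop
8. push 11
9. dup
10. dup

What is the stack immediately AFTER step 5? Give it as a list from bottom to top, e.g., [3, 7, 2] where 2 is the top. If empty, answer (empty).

After op 1 (push 20): stack=[20] mem=[0,0,0,0]
After op 2 (pop): stack=[empty] mem=[0,0,0,0]
After op 3 (push 12): stack=[12] mem=[0,0,0,0]
After op 4 (STO M3): stack=[empty] mem=[0,0,0,12]
After op 5 (RCL M3): stack=[12] mem=[0,0,0,12]

[12]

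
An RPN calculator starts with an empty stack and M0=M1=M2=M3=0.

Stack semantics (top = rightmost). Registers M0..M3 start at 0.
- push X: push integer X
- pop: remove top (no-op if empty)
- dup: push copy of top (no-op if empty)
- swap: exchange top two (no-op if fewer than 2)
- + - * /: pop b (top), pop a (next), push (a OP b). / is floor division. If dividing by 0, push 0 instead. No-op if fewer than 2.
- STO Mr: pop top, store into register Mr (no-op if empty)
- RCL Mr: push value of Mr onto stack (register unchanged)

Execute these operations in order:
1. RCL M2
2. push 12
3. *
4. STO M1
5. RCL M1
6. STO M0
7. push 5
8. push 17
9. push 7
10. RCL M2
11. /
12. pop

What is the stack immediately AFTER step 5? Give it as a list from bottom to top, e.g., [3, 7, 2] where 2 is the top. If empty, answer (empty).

After op 1 (RCL M2): stack=[0] mem=[0,0,0,0]
After op 2 (push 12): stack=[0,12] mem=[0,0,0,0]
After op 3 (*): stack=[0] mem=[0,0,0,0]
After op 4 (STO M1): stack=[empty] mem=[0,0,0,0]
After op 5 (RCL M1): stack=[0] mem=[0,0,0,0]

[0]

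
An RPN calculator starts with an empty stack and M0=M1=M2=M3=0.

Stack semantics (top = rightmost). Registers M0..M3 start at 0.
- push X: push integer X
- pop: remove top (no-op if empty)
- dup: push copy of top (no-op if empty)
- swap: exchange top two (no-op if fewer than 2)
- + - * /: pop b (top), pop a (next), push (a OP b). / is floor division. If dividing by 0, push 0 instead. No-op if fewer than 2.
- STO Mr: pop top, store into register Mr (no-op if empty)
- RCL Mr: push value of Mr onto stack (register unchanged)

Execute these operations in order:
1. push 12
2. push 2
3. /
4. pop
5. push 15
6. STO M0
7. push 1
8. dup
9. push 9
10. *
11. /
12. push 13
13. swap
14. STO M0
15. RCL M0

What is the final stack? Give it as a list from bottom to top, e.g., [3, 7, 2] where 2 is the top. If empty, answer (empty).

After op 1 (push 12): stack=[12] mem=[0,0,0,0]
After op 2 (push 2): stack=[12,2] mem=[0,0,0,0]
After op 3 (/): stack=[6] mem=[0,0,0,0]
After op 4 (pop): stack=[empty] mem=[0,0,0,0]
After op 5 (push 15): stack=[15] mem=[0,0,0,0]
After op 6 (STO M0): stack=[empty] mem=[15,0,0,0]
After op 7 (push 1): stack=[1] mem=[15,0,0,0]
After op 8 (dup): stack=[1,1] mem=[15,0,0,0]
After op 9 (push 9): stack=[1,1,9] mem=[15,0,0,0]
After op 10 (*): stack=[1,9] mem=[15,0,0,0]
After op 11 (/): stack=[0] mem=[15,0,0,0]
After op 12 (push 13): stack=[0,13] mem=[15,0,0,0]
After op 13 (swap): stack=[13,0] mem=[15,0,0,0]
After op 14 (STO M0): stack=[13] mem=[0,0,0,0]
After op 15 (RCL M0): stack=[13,0] mem=[0,0,0,0]

Answer: [13, 0]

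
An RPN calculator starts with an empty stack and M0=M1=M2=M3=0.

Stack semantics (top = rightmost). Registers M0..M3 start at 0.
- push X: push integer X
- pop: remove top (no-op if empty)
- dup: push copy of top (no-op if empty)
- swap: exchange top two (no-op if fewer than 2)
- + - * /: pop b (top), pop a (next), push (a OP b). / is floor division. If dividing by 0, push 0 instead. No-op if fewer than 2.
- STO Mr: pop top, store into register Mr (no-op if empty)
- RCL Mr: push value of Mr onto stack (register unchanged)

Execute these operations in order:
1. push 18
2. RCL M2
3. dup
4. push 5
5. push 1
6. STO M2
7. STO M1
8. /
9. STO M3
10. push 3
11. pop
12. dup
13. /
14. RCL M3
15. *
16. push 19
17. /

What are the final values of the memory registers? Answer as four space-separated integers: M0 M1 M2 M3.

Answer: 0 5 1 0

Derivation:
After op 1 (push 18): stack=[18] mem=[0,0,0,0]
After op 2 (RCL M2): stack=[18,0] mem=[0,0,0,0]
After op 3 (dup): stack=[18,0,0] mem=[0,0,0,0]
After op 4 (push 5): stack=[18,0,0,5] mem=[0,0,0,0]
After op 5 (push 1): stack=[18,0,0,5,1] mem=[0,0,0,0]
After op 6 (STO M2): stack=[18,0,0,5] mem=[0,0,1,0]
After op 7 (STO M1): stack=[18,0,0] mem=[0,5,1,0]
After op 8 (/): stack=[18,0] mem=[0,5,1,0]
After op 9 (STO M3): stack=[18] mem=[0,5,1,0]
After op 10 (push 3): stack=[18,3] mem=[0,5,1,0]
After op 11 (pop): stack=[18] mem=[0,5,1,0]
After op 12 (dup): stack=[18,18] mem=[0,5,1,0]
After op 13 (/): stack=[1] mem=[0,5,1,0]
After op 14 (RCL M3): stack=[1,0] mem=[0,5,1,0]
After op 15 (*): stack=[0] mem=[0,5,1,0]
After op 16 (push 19): stack=[0,19] mem=[0,5,1,0]
After op 17 (/): stack=[0] mem=[0,5,1,0]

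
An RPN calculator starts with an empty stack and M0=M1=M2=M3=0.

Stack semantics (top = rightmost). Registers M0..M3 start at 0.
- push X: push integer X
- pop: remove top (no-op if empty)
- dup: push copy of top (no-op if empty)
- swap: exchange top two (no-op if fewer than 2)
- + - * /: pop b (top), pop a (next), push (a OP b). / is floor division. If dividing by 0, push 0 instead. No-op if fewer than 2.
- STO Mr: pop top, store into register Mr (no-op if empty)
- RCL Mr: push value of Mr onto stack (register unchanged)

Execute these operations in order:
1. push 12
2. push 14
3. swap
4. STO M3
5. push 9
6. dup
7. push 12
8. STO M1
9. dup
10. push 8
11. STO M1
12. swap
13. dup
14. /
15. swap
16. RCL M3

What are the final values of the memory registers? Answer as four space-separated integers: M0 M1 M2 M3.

Answer: 0 8 0 12

Derivation:
After op 1 (push 12): stack=[12] mem=[0,0,0,0]
After op 2 (push 14): stack=[12,14] mem=[0,0,0,0]
After op 3 (swap): stack=[14,12] mem=[0,0,0,0]
After op 4 (STO M3): stack=[14] mem=[0,0,0,12]
After op 5 (push 9): stack=[14,9] mem=[0,0,0,12]
After op 6 (dup): stack=[14,9,9] mem=[0,0,0,12]
After op 7 (push 12): stack=[14,9,9,12] mem=[0,0,0,12]
After op 8 (STO M1): stack=[14,9,9] mem=[0,12,0,12]
After op 9 (dup): stack=[14,9,9,9] mem=[0,12,0,12]
After op 10 (push 8): stack=[14,9,9,9,8] mem=[0,12,0,12]
After op 11 (STO M1): stack=[14,9,9,9] mem=[0,8,0,12]
After op 12 (swap): stack=[14,9,9,9] mem=[0,8,0,12]
After op 13 (dup): stack=[14,9,9,9,9] mem=[0,8,0,12]
After op 14 (/): stack=[14,9,9,1] mem=[0,8,0,12]
After op 15 (swap): stack=[14,9,1,9] mem=[0,8,0,12]
After op 16 (RCL M3): stack=[14,9,1,9,12] mem=[0,8,0,12]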